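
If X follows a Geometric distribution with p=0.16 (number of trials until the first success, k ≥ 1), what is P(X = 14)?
0.016586

We have X ~ Geometric(p=0.16) (number of trials until the first success, k ≥ 1).

For a Geometric distribution, the PMF gives us the probability of each outcome.

Using the PMF formula:
P(X = 14) = 0.016586

Rounded to 4 decimal places: 0.0166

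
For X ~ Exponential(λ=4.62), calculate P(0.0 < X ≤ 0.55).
0.921212

We have X ~ Exponential(λ=4.62).

To find P(0.0 < X ≤ 0.55), we use:
P(0.0 < X ≤ 0.55) = P(X ≤ 0.55) - P(X ≤ 0.0)
                 = F(0.55) - F(0.0)
                 = 0.921212 - 0.000000
                 = 0.921212

So there's approximately a 92.1% chance that X falls in this range.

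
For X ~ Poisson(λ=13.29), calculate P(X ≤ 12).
0.431606

We have X ~ Poisson(λ=13.29).

The CDF gives us P(X ≤ k).

Using the CDF:
P(X ≤ 12) = 0.431606

This means there's approximately a 43.2% chance that X is at most 12.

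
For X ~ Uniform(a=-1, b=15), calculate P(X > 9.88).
0.320000

We have X ~ Uniform(a=-1, b=15).

P(X > 9.88) = 1 - P(X ≤ 9.88)
                = 1 - F(9.88)
                = 1 - 0.680000
                = 0.320000

So there's approximately a 32.0% chance that X exceeds 9.88.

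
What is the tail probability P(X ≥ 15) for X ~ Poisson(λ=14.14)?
0.444398

We have X ~ Poisson(λ=14.14).

For discrete distributions, P(X ≥ 15) = 1 - P(X ≤ 14).

P(X ≤ 14) = 0.555602
P(X ≥ 15) = 1 - 0.555602 = 0.444398

So there's approximately a 44.4% chance that X is at least 15.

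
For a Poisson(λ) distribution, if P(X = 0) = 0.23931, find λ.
λ = 1.4300

For a Poisson(λ) distribution, the PMF at 0 is:
P(X = 0) = λ^0 e^(-λ) / 0! = e^(-λ)

Given P(X = 0) = 0.23931:
e^(-λ) = 0.23931
-λ = ln(0.23931)
λ = -ln(0.23931) = 1.4300

Verification: e^(-1.4300) = 0.23931 ✓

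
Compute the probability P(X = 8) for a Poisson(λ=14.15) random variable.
0.028528

We have X ~ Poisson(λ=14.15).

For a Poisson distribution, the PMF gives us the probability of each outcome.

Using the PMF formula:
P(X = 8) = 0.028528

Rounded to 4 decimal places: 0.0285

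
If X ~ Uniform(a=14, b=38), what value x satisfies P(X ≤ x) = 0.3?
21.2000

We have X ~ Uniform(a=14, b=38).

We want to find x such that P(X ≤ x) = 0.3.

This is the 30th percentile, which means 30% of values fall below this point.

Using the inverse CDF (quantile function):
x = F⁻¹(0.3) = 21.2000

Verification: P(X ≤ 21.2000) = 0.3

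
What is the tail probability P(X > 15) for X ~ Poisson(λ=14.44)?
0.374749

We have X ~ Poisson(λ=14.44).

P(X > 15) = 1 - P(X ≤ 15)
                = 1 - F(15)
                = 1 - 0.625251
                = 0.374749

So there's approximately a 37.5% chance that X exceeds 15.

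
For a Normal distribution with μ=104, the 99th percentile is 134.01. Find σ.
σ = 12.9000

For X ~ Normal(μ, σ), the p-th percentile satisfies x = μ + z_p × σ,
where z_p = Φ⁻¹(p) is the standard normal quantile.

Step 1: z_{0.99} = Φ⁻¹(0.99) = 2.3263

Step 2: Solve for σ:
134.01 = 104 + 2.3263 × σ
σ = (134.01 - 104) / 2.3263
σ = 30.01 / 2.3263
σ = 12.9000

Verification: μ + z × σ = 104 + 2.3263 × 12.9000 = 134.01 ✓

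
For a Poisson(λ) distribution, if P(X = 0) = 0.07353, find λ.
λ = 2.6101

For a Poisson(λ) distribution, the PMF at 0 is:
P(X = 0) = λ^0 e^(-λ) / 0! = e^(-λ)

Given P(X = 0) = 0.07353:
e^(-λ) = 0.07353
-λ = ln(0.07353)
λ = -ln(0.07353) = 2.6101

Verification: e^(-2.6101) = 0.07353 ✓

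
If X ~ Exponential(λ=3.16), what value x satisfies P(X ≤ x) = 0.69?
0.3706

We have X ~ Exponential(λ=3.16).

We want to find x such that P(X ≤ x) = 0.69.

This is the 69th percentile, which means 69% of values fall below this point.

Using the inverse CDF (quantile function):
x = F⁻¹(0.69) = 0.3706

Verification: P(X ≤ 0.3706) = 0.69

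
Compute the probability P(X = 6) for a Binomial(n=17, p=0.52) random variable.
0.076252

We have X ~ Binomial(n=17, p=0.52).

For a Binomial distribution, the PMF gives us the probability of each outcome.

Using the PMF formula:
P(X = 6) = 0.076252

Rounded to 4 decimal places: 0.0763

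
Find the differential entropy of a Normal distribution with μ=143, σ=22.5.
4.5325 nats

We have X ~ Normal(μ=143, σ=22.5).

The differential entropy measures the uncertainty or information content of the distribution.

For a Normal distribution with μ=143, σ=22.5:
h(X) = 4.5325 nats

(In bits, this would be 6.5389 bits.)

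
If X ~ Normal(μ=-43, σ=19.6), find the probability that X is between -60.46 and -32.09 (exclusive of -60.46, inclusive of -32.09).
0.524597

We have X ~ Normal(μ=-43, σ=19.6).

To find P(-60.46 < X ≤ -32.09), we use:
P(-60.46 < X ≤ -32.09) = P(X ≤ -32.09) - P(X ≤ -60.46)
                 = F(-32.09) - F(-60.46)
                 = 0.711111 - 0.186514
                 = 0.524597

So there's approximately a 52.5% chance that X falls in this range.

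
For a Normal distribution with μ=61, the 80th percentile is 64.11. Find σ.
σ = 3.6952

For X ~ Normal(μ, σ), the p-th percentile satisfies x = μ + z_p × σ,
where z_p = Φ⁻¹(p) is the standard normal quantile.

Step 1: z_{0.8} = Φ⁻¹(0.8) = 0.8416

Step 2: Solve for σ:
64.11 = 61 + 0.8416 × σ
σ = (64.11 - 61) / 0.8416
σ = 3.11 / 0.8416
σ = 3.6952

Verification: μ + z × σ = 61 + 0.8416 × 3.6952 = 64.11 ✓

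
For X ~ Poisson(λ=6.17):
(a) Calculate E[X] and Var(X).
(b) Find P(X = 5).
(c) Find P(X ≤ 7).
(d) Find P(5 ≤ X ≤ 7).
(a) E[X] = 6.1700, Var(X) = 6.1700
(b) P(X = 5) = 0.155829
(c) P(X ≤ 7) = 0.720262
(d) P(5 ≤ X ≤ 7) = 0.457316

We have X ~ Poisson(λ=6.17).

(a) Moments:
E[X] = 6.1700
Var(X) = 6.1700
σ = √Var(X) = 2.4839

(b) Point probability using PMF:
P(X = 5) = 0.155829

(c) Cumulative probability using CDF:
P(X ≤ 7) = F(7) = 0.720262

(d) Range probability:
P(5 ≤ X ≤ 7) = P(X ≤ 7) - P(X ≤ 4)
                   = F(7) - F(4)
                   = 0.720262 - 0.262946
                   = 0.457316

This means approximately 45.7% of outcomes fall in the interval [5, 7].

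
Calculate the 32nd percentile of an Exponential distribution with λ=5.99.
0.0644

We have X ~ Exponential(λ=5.99).

We want to find x such that P(X ≤ x) = 0.32.

This is the 32nd percentile, which means 32% of values fall below this point.

Using the inverse CDF (quantile function):
x = F⁻¹(0.32) = 0.0644

Verification: P(X ≤ 0.0644) = 0.32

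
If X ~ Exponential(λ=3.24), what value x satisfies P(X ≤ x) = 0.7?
0.3716

We have X ~ Exponential(λ=3.24).

We want to find x such that P(X ≤ x) = 0.7.

This is the 70th percentile, which means 70% of values fall below this point.

Using the inverse CDF (quantile function):
x = F⁻¹(0.7) = 0.3716

Verification: P(X ≤ 0.3716) = 0.7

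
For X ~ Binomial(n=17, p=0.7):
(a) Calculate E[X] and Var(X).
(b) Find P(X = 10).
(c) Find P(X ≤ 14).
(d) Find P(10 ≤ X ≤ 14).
(a) E[X] = 11.9000, Var(X) = 3.5700
(b) P(X = 10) = 0.120145
(c) P(X ≤ 14) = 0.922615
(d) P(10 ≤ X ≤ 14) = 0.817975

We have X ~ Binomial(n=17, p=0.7).

(a) Moments:
E[X] = 11.9000
Var(X) = 3.5700
σ = √Var(X) = 1.8894

(b) Point probability using PMF:
P(X = 10) = 0.120145

(c) Cumulative probability using CDF:
P(X ≤ 14) = F(14) = 0.922615

(d) Range probability:
P(10 ≤ X ≤ 14) = P(X ≤ 14) - P(X ≤ 9)
                   = F(14) - F(9)
                   = 0.922615 - 0.104640
                   = 0.817975

This means approximately 81.8% of outcomes fall in the interval [10, 14].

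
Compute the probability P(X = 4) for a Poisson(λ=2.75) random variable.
0.152339

We have X ~ Poisson(λ=2.75).

For a Poisson distribution, the PMF gives us the probability of each outcome.

Using the PMF formula:
P(X = 4) = 0.152339

Rounded to 4 decimal places: 0.1523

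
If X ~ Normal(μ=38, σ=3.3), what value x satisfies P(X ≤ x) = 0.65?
39.2716

We have X ~ Normal(μ=38, σ=3.3).

We want to find x such that P(X ≤ x) = 0.65.

This is the 65th percentile, which means 65% of values fall below this point.

Using the inverse CDF (quantile function):
x = F⁻¹(0.65) = 39.2716

Verification: P(X ≤ 39.2716) = 0.65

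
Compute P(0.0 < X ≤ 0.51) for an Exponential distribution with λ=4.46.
0.897162

We have X ~ Exponential(λ=4.46).

To find P(0.0 < X ≤ 0.51), we use:
P(0.0 < X ≤ 0.51) = P(X ≤ 0.51) - P(X ≤ 0.0)
                 = F(0.51) - F(0.0)
                 = 0.897162 - 0.000000
                 = 0.897162

So there's approximately a 89.7% chance that X falls in this range.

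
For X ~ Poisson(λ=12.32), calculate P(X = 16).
0.060068

We have X ~ Poisson(λ=12.32).

For a Poisson distribution, the PMF gives us the probability of each outcome.

Using the PMF formula:
P(X = 16) = 0.060068

Rounded to 4 decimal places: 0.0601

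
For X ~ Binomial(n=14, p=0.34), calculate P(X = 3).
0.148089

We have X ~ Binomial(n=14, p=0.34).

For a Binomial distribution, the PMF gives us the probability of each outcome.

Using the PMF formula:
P(X = 3) = 0.148089

Rounded to 4 decimal places: 0.1481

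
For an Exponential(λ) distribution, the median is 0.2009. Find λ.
λ = 3.4502

For X ~ Exponential(λ), the CDF is F(x) = 1 - e^(-λx).
The median m satisfies F(m) = 0.5:
1 - e^(-λm) = 0.5
e^(-λm) = 0.5
λm = ln(2)
m = ln(2) / λ

Given m = 0.2009:
λ = ln(2) / 0.2009 = 0.693147 / 0.2009 = 3.4502

Verification: ln(2) / 3.4502 = 0.2009 ✓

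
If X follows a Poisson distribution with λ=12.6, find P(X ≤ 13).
0.616929

We have X ~ Poisson(λ=12.6).

The CDF gives us P(X ≤ k).

Using the CDF:
P(X ≤ 13) = 0.616929

This means there's approximately a 61.7% chance that X is at most 13.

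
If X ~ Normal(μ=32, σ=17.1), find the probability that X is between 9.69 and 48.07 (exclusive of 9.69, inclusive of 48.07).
0.730330

We have X ~ Normal(μ=32, σ=17.1).

To find P(9.69 < X ≤ 48.07), we use:
P(9.69 < X ≤ 48.07) = P(X ≤ 48.07) - P(X ≤ 9.69)
                 = F(48.07) - F(9.69)
                 = 0.826331 - 0.096001
                 = 0.730330

So there's approximately a 73.0% chance that X falls in this range.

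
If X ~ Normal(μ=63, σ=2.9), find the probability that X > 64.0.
0.365112

We have X ~ Normal(μ=63, σ=2.9).

P(X > 64.0) = 1 - P(X ≤ 64.0)
                = 1 - F(64.0)
                = 1 - 0.634888
                = 0.365112

So there's approximately a 36.5% chance that X exceeds 64.0.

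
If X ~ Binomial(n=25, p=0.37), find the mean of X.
9.2500

We have X ~ Binomial(n=25, p=0.37).

For a Binomial distribution with n=25, p=0.37:
E[X] = 9.2500

This is the expected (average) value of X.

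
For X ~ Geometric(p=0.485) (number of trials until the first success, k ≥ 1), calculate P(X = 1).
0.485000

We have X ~ Geometric(p=0.485) (number of trials until the first success, k ≥ 1).

For a Geometric distribution, the PMF gives us the probability of each outcome.

Using the PMF formula:
P(X = 1) = 0.485000

Rounded to 4 decimal places: 0.4850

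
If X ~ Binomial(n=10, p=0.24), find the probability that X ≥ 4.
0.201249

We have X ~ Binomial(n=10, p=0.24).

For discrete distributions, P(X ≥ 4) = 1 - P(X ≤ 3).

P(X ≤ 3) = 0.798751
P(X ≥ 4) = 1 - 0.798751 = 0.201249

So there's approximately a 20.1% chance that X is at least 4.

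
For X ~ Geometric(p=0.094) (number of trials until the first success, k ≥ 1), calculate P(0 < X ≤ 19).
0.846738

We have X ~ Geometric(p=0.094) (number of trials until the first success, k ≥ 1).

To find P(0 < X ≤ 19), we use:
P(0 < X ≤ 19) = P(X ≤ 19) - P(X ≤ 0)
                 = F(19) - F(0)
                 = 0.846738 - 0.000000
                 = 0.846738

So there's approximately a 84.7% chance that X falls in this range.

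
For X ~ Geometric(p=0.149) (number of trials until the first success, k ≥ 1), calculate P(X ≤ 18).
0.945206

We have X ~ Geometric(p=0.149) (number of trials until the first success, k ≥ 1).

The CDF gives us P(X ≤ k).

Using the CDF:
P(X ≤ 18) = 0.945206

This means there's approximately a 94.5% chance that X is at most 18.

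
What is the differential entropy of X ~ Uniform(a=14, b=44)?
3.4012 nats

We have X ~ Uniform(a=14, b=44).

The differential entropy measures the uncertainty or information content of the distribution.

For a Uniform distribution with a=14, b=44:
h(X) = 3.4012 nats

(In bits, this would be 4.9069 bits.)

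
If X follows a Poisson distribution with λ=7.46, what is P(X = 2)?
0.016018

We have X ~ Poisson(λ=7.46).

For a Poisson distribution, the PMF gives us the probability of each outcome.

Using the PMF formula:
P(X = 2) = 0.016018

Rounded to 4 decimal places: 0.0160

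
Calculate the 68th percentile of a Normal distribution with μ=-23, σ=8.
-19.2584

We have X ~ Normal(μ=-23, σ=8).

We want to find x such that P(X ≤ x) = 0.68.

This is the 68th percentile, which means 68% of values fall below this point.

Using the inverse CDF (quantile function):
x = F⁻¹(0.68) = -19.2584

Verification: P(X ≤ -19.2584) = 0.68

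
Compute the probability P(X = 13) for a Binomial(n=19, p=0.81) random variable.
0.082472

We have X ~ Binomial(n=19, p=0.81).

For a Binomial distribution, the PMF gives us the probability of each outcome.

Using the PMF formula:
P(X = 13) = 0.082472

Rounded to 4 decimal places: 0.0825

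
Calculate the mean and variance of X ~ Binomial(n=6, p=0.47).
E[X] = 2.8200, Var(X) = 1.4946

We have X ~ Binomial(n=6, p=0.47).

For a Binomial distribution with n=6, p=0.47:

Expected value:
E[X] = 2.8200

Variance:
Var(X) = 1.4946

Standard deviation:
σ = √Var(X) = 1.2225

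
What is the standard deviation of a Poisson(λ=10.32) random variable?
3.2125

We have X ~ Poisson(λ=10.32).

For a Poisson distribution with λ=10.32:
σ = √Var(X) = 3.2125

The standard deviation is the square root of the variance.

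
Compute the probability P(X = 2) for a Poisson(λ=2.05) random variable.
0.270504

We have X ~ Poisson(λ=2.05).

For a Poisson distribution, the PMF gives us the probability of each outcome.

Using the PMF formula:
P(X = 2) = 0.270504

Rounded to 4 decimal places: 0.2705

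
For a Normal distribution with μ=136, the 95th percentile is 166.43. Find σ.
σ = 18.5001

For X ~ Normal(μ, σ), the p-th percentile satisfies x = μ + z_p × σ,
where z_p = Φ⁻¹(p) is the standard normal quantile.

Step 1: z_{0.95} = Φ⁻¹(0.95) = 1.6449

Step 2: Solve for σ:
166.43 = 136 + 1.6449 × σ
σ = (166.43 - 136) / 1.6449
σ = 30.43 / 1.6449
σ = 18.5001

Verification: μ + z × σ = 136 + 1.6449 × 18.5001 = 166.43 ✓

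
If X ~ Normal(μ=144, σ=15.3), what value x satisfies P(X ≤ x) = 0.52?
144.7673

We have X ~ Normal(μ=144, σ=15.3).

We want to find x such that P(X ≤ x) = 0.52.

This is the 52nd percentile, which means 52% of values fall below this point.

Using the inverse CDF (quantile function):
x = F⁻¹(0.52) = 144.7673

Verification: P(X ≤ 144.7673) = 0.52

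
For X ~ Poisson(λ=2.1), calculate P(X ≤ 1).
0.379615

We have X ~ Poisson(λ=2.1).

The CDF gives us P(X ≤ k).

Using the CDF:
P(X ≤ 1) = 0.379615

This means there's approximately a 38.0% chance that X is at most 1.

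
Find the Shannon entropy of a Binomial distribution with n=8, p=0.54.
1.7599 nats

We have X ~ Binomial(n=8, p=0.54).

The Shannon entropy measures the uncertainty or information content of the distribution.

For a Binomial distribution with n=8, p=0.54:
H(X) = 1.7599 nats

(In bits, this would be 2.5389 bits.)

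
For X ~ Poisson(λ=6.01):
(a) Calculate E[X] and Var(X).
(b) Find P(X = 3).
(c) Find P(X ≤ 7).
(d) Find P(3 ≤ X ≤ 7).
(a) E[X] = 6.0100, Var(X) = 6.0100
(b) P(X = 3) = 0.088790
(c) P(X ≤ 7) = 0.742602
(d) P(3 ≤ X ≤ 7) = 0.681078

We have X ~ Poisson(λ=6.01).

(a) Moments:
E[X] = 6.0100
Var(X) = 6.0100
σ = √Var(X) = 2.4515

(b) Point probability using PMF:
P(X = 3) = 0.088790

(c) Cumulative probability using CDF:
P(X ≤ 7) = F(7) = 0.742602

(d) Range probability:
P(3 ≤ X ≤ 7) = P(X ≤ 7) - P(X ≤ 2)
                   = F(7) - F(2)
                   = 0.742602 - 0.061524
                   = 0.681078

This means approximately 68.1% of outcomes fall in the interval [3, 7].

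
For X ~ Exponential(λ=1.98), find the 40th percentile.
0.2580

We have X ~ Exponential(λ=1.98).

We want to find x such that P(X ≤ x) = 0.4.

This is the 40th percentile, which means 40% of values fall below this point.

Using the inverse CDF (quantile function):
x = F⁻¹(0.4) = 0.2580

Verification: P(X ≤ 0.2580) = 0.4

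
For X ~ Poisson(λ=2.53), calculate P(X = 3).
0.215003

We have X ~ Poisson(λ=2.53).

For a Poisson distribution, the PMF gives us the probability of each outcome.

Using the PMF formula:
P(X = 3) = 0.215003

Rounded to 4 decimal places: 0.2150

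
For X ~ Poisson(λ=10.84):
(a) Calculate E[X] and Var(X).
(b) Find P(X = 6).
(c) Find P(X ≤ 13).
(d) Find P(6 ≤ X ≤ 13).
(a) E[X] = 10.8400, Var(X) = 10.8400
(b) P(X = 6) = 0.044166
(c) P(X ≤ 13) = 0.795886
(d) P(6 ≤ X ≤ 13) = 0.754619

We have X ~ Poisson(λ=10.84).

(a) Moments:
E[X] = 10.8400
Var(X) = 10.8400
σ = √Var(X) = 3.2924

(b) Point probability using PMF:
P(X = 6) = 0.044166

(c) Cumulative probability using CDF:
P(X ≤ 13) = F(13) = 0.795886

(d) Range probability:
P(6 ≤ X ≤ 13) = P(X ≤ 13) - P(X ≤ 5)
                   = F(13) - F(5)
                   = 0.795886 - 0.041267
                   = 0.754619

This means approximately 75.5% of outcomes fall in the interval [6, 13].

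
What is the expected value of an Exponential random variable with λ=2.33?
0.4292

We have X ~ Exponential(λ=2.33).

For an Exponential distribution with λ=2.33:
E[X] = 0.4292

This is the expected (average) value of X.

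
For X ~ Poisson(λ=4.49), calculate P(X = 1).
0.050381

We have X ~ Poisson(λ=4.49).

For a Poisson distribution, the PMF gives us the probability of each outcome.

Using the PMF formula:
P(X = 1) = 0.050381

Rounded to 4 decimal places: 0.0504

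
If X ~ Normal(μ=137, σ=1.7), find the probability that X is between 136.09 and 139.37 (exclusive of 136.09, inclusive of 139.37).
0.622136

We have X ~ Normal(μ=137, σ=1.7).

To find P(136.09 < X ≤ 139.37), we use:
P(136.09 < X ≤ 139.37) = P(X ≤ 139.37) - P(X ≤ 136.09)
                 = F(139.37) - F(136.09)
                 = 0.918359 - 0.296223
                 = 0.622136

So there's approximately a 62.2% chance that X falls in this range.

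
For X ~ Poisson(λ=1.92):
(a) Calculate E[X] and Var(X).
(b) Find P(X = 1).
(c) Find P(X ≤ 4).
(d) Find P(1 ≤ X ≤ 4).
(a) E[X] = 1.9200, Var(X) = 1.9200
(b) P(X = 1) = 0.281485
(c) P(X ≤ 4) = 0.954276
(d) P(1 ≤ X ≤ 4) = 0.807669

We have X ~ Poisson(λ=1.92).

(a) Moments:
E[X] = 1.9200
Var(X) = 1.9200
σ = √Var(X) = 1.3856

(b) Point probability using PMF:
P(X = 1) = 0.281485

(c) Cumulative probability using CDF:
P(X ≤ 4) = F(4) = 0.954276

(d) Range probability:
P(1 ≤ X ≤ 4) = P(X ≤ 4) - P(X ≤ 0)
                   = F(4) - F(0)
                   = 0.954276 - 0.146607
                   = 0.807669

This means approximately 80.8% of outcomes fall in the interval [1, 4].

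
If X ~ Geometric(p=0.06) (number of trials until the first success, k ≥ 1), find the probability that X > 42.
0.074365

We have X ~ Geometric(p=0.06) (number of trials until the first success, k ≥ 1).

P(X > 42) = 1 - P(X ≤ 42)
                = 1 - F(42)
                = 1 - 0.925635
                = 0.074365

So there's approximately a 7.4% chance that X exceeds 42.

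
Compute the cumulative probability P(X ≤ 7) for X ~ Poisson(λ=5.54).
0.804521

We have X ~ Poisson(λ=5.54).

The CDF gives us P(X ≤ k).

Using the CDF:
P(X ≤ 7) = 0.804521

This means there's approximately a 80.5% chance that X is at most 7.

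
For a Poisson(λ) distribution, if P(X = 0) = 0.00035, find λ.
λ = 7.9576

For a Poisson(λ) distribution, the PMF at 0 is:
P(X = 0) = λ^0 e^(-λ) / 0! = e^(-λ)

Given P(X = 0) = 0.00035:
e^(-λ) = 0.00035
-λ = ln(0.00035)
λ = -ln(0.00035) = 7.9576

Verification: e^(-7.9576) = 0.00035 ✓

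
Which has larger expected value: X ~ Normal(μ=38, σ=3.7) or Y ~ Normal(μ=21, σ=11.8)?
X has larger mean (38.0000 > 21.0000)

Compute the expected value for each distribution:

X ~ Normal(μ=38, σ=3.7):
E[X] = 38.0000

Y ~ Normal(μ=21, σ=11.8):
E[Y] = 21.0000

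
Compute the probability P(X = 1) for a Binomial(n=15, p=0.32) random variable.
0.021695

We have X ~ Binomial(n=15, p=0.32).

For a Binomial distribution, the PMF gives us the probability of each outcome.

Using the PMF formula:
P(X = 1) = 0.021695

Rounded to 4 decimal places: 0.0217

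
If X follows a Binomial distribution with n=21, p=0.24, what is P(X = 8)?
0.063213

We have X ~ Binomial(n=21, p=0.24).

For a Binomial distribution, the PMF gives us the probability of each outcome.

Using the PMF formula:
P(X = 8) = 0.063213

Rounded to 4 decimal places: 0.0632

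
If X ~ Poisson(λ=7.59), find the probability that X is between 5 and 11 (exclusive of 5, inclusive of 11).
0.683641

We have X ~ Poisson(λ=7.59).

To find P(5 < X ≤ 11), we use:
P(5 < X ≤ 11) = P(X ≤ 11) - P(X ≤ 5)
                 = F(11) - F(5)
                 = 0.915381 - 0.231740
                 = 0.683641

So there's approximately a 68.4% chance that X falls in this range.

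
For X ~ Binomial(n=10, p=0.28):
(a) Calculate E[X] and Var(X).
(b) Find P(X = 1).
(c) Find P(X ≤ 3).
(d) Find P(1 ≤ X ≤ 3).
(a) E[X] = 2.8000, Var(X) = 2.0160
(b) P(X = 1) = 0.145596
(c) P(X ≤ 3) = 0.702059
(d) P(1 ≤ X ≤ 3) = 0.664620

We have X ~ Binomial(n=10, p=0.28).

(a) Moments:
E[X] = 2.8000
Var(X) = 2.0160
σ = √Var(X) = 1.4199

(b) Point probability using PMF:
P(X = 1) = 0.145596

(c) Cumulative probability using CDF:
P(X ≤ 3) = F(3) = 0.702059

(d) Range probability:
P(1 ≤ X ≤ 3) = P(X ≤ 3) - P(X ≤ 0)
                   = F(3) - F(0)
                   = 0.702059 - 0.037439
                   = 0.664620

This means approximately 66.5% of outcomes fall in the interval [1, 3].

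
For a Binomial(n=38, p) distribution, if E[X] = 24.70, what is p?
p = 0.65

For a Binomial(n, p) distribution:
E[X] = n × p

Given n = 38 and E[X] = 24.70:
24.70 = 38 × p
p = 24.70 / 38 = 0.65

Verification: Binomial(38, 0.65) has E[X] = 24.70 ✓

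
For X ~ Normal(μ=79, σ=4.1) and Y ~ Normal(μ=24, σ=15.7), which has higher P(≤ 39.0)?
Y has higher probability (P(Y ≤ 39.0) = 0.8303 > P(X ≤ 39.0) = 0.0000)

Compute P(≤ 39.0) for each distribution:

X ~ Normal(μ=79, σ=4.1):
P(X ≤ 39.0) = 0.0000

Y ~ Normal(μ=24, σ=15.7):
P(Y ≤ 39.0) = 0.8303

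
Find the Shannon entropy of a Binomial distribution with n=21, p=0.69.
2.1668 nats

We have X ~ Binomial(n=21, p=0.69).

The Shannon entropy measures the uncertainty or information content of the distribution.

For a Binomial distribution with n=21, p=0.69:
H(X) = 2.1668 nats

(In bits, this would be 3.1260 bits.)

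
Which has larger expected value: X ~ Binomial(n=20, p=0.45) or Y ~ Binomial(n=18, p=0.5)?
They have equal mean (9.0000)

Compute the expected value for each distribution:

X ~ Binomial(n=20, p=0.45):
E[X] = 9.0000

Y ~ Binomial(n=18, p=0.5):
E[Y] = 9.0000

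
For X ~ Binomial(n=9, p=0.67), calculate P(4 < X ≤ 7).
0.712415

We have X ~ Binomial(n=9, p=0.67).

To find P(4 < X ≤ 7), we use:
P(4 < X ≤ 7) = P(X ≤ 7) - P(X ≤ 4)
                 = F(7) - F(4)
                 = 0.852191 - 0.139776
                 = 0.712415

So there's approximately a 71.2% chance that X falls in this range.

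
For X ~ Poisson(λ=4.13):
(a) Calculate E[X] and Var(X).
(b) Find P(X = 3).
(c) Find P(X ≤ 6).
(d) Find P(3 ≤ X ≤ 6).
(a) E[X] = 4.1300, Var(X) = 4.1300
(b) P(X = 3) = 0.188826
(c) P(X ≤ 6) = 0.875345
(d) P(3 ≤ X ≤ 6) = 0.655678

We have X ~ Poisson(λ=4.13).

(a) Moments:
E[X] = 4.1300
Var(X) = 4.1300
σ = √Var(X) = 2.0322

(b) Point probability using PMF:
P(X = 3) = 0.188826

(c) Cumulative probability using CDF:
P(X ≤ 6) = F(6) = 0.875345

(d) Range probability:
P(3 ≤ X ≤ 6) = P(X ≤ 6) - P(X ≤ 2)
                   = F(6) - F(2)
                   = 0.875345 - 0.219667
                   = 0.655678

This means approximately 65.6% of outcomes fall in the interval [3, 6].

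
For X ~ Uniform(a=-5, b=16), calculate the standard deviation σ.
6.0622

We have X ~ Uniform(a=-5, b=16).

For a Uniform distribution with a=-5, b=16:
σ = √Var(X) = 6.0622

The standard deviation is the square root of the variance.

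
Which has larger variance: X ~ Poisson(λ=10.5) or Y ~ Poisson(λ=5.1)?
X has larger variance (10.5000 > 5.1000)

Compute the variance for each distribution:

X ~ Poisson(λ=10.5):
Var(X) = 10.5000

Y ~ Poisson(λ=5.1):
Var(Y) = 5.1000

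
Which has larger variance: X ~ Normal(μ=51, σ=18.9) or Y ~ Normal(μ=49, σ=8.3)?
X has larger variance (357.2100 > 68.8900)

Compute the variance for each distribution:

X ~ Normal(μ=51, σ=18.9):
Var(X) = 357.2100

Y ~ Normal(μ=49, σ=8.3):
Var(Y) = 68.8900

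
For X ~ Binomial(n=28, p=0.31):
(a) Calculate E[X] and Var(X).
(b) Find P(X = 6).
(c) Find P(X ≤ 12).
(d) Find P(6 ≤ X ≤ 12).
(a) E[X] = 8.6800, Var(X) = 5.9892
(b) P(X = 6) = 0.095256
(c) P(X ≤ 12) = 0.937439
(d) P(6 ≤ X ≤ 12) = 0.844584

We have X ~ Binomial(n=28, p=0.31).

(a) Moments:
E[X] = 8.6800
Var(X) = 5.9892
σ = √Var(X) = 2.4473

(b) Point probability using PMF:
P(X = 6) = 0.095256

(c) Cumulative probability using CDF:
P(X ≤ 12) = F(12) = 0.937439

(d) Range probability:
P(6 ≤ X ≤ 12) = P(X ≤ 12) - P(X ≤ 5)
                   = F(12) - F(5)
                   = 0.937439 - 0.092855
                   = 0.844584

This means approximately 84.5% of outcomes fall in the interval [6, 12].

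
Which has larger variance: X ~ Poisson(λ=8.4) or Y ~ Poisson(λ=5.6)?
X has larger variance (8.4000 > 5.6000)

Compute the variance for each distribution:

X ~ Poisson(λ=8.4):
Var(X) = 8.4000

Y ~ Poisson(λ=5.6):
Var(Y) = 5.6000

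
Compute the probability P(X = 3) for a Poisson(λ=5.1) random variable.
0.134790

We have X ~ Poisson(λ=5.1).

For a Poisson distribution, the PMF gives us the probability of each outcome.

Using the PMF formula:
P(X = 3) = 0.134790

Rounded to 4 decimal places: 0.1348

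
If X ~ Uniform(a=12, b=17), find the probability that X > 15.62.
0.276000

We have X ~ Uniform(a=12, b=17).

P(X > 15.62) = 1 - P(X ≤ 15.62)
                = 1 - F(15.62)
                = 1 - 0.724000
                = 0.276000

So there's approximately a 27.6% chance that X exceeds 15.62.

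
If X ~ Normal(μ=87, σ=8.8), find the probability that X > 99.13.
0.084039

We have X ~ Normal(μ=87, σ=8.8).

P(X > 99.13) = 1 - P(X ≤ 99.13)
                = 1 - F(99.13)
                = 1 - 0.915961
                = 0.084039

So there's approximately a 8.4% chance that X exceeds 99.13.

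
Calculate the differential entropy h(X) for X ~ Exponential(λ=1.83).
0.3957 nats

We have X ~ Exponential(λ=1.83).

The differential entropy measures the uncertainty or information content of the distribution.

For an Exponential distribution with λ=1.83:
h(X) = 0.3957 nats

(In bits, this would be 0.5709 bits.)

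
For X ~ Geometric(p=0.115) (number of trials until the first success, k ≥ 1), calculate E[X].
8.6957

We have X ~ Geometric(p=0.115) (number of trials until the first success, k ≥ 1).

For a Geometric distribution with p=0.115 (number of trials until the first success, k ≥ 1):
E[X] = 8.6957

This is the expected (average) value of X.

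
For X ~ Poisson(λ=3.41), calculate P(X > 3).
0.443828

We have X ~ Poisson(λ=3.41).

P(X > 3) = 1 - P(X ≤ 3)
                = 1 - F(3)
                = 1 - 0.556172
                = 0.443828

So there's approximately a 44.4% chance that X exceeds 3.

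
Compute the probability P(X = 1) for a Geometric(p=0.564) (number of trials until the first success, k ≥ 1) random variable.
0.564000

We have X ~ Geometric(p=0.564) (number of trials until the first success, k ≥ 1).

For a Geometric distribution, the PMF gives us the probability of each outcome.

Using the PMF formula:
P(X = 1) = 0.564000

Rounded to 4 decimal places: 0.5640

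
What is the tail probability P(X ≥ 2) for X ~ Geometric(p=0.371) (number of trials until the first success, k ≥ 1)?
0.629000

We have X ~ Geometric(p=0.371) (number of trials until the first success, k ≥ 1).

For discrete distributions, P(X ≥ 2) = 1 - P(X ≤ 1).

P(X ≤ 1) = 0.371000
P(X ≥ 2) = 1 - 0.371000 = 0.629000

So there's approximately a 62.9% chance that X is at least 2.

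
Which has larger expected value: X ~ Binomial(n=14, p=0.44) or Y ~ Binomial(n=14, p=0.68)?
Y has larger mean (9.5200 > 6.1600)

Compute the expected value for each distribution:

X ~ Binomial(n=14, p=0.44):
E[X] = 6.1600

Y ~ Binomial(n=14, p=0.68):
E[Y] = 9.5200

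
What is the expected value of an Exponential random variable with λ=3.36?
0.2976

We have X ~ Exponential(λ=3.36).

For an Exponential distribution with λ=3.36:
E[X] = 0.2976

This is the expected (average) value of X.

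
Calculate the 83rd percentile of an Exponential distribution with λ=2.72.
0.6515

We have X ~ Exponential(λ=2.72).

We want to find x such that P(X ≤ x) = 0.83.

This is the 83rd percentile, which means 83% of values fall below this point.

Using the inverse CDF (quantile function):
x = F⁻¹(0.83) = 0.6515

Verification: P(X ≤ 0.6515) = 0.83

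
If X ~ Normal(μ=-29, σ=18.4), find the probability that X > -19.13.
0.295837

We have X ~ Normal(μ=-29, σ=18.4).

P(X > -19.13) = 1 - P(X ≤ -19.13)
                = 1 - F(-19.13)
                = 1 - 0.704163
                = 0.295837

So there's approximately a 29.6% chance that X exceeds -19.13.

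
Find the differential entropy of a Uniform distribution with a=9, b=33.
3.1781 nats

We have X ~ Uniform(a=9, b=33).

The differential entropy measures the uncertainty or information content of the distribution.

For a Uniform distribution with a=9, b=33:
h(X) = 3.1781 nats

(In bits, this would be 4.5850 bits.)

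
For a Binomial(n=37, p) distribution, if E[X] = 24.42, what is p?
p = 0.66

For a Binomial(n, p) distribution:
E[X] = n × p

Given n = 37 and E[X] = 24.42:
24.42 = 37 × p
p = 24.42 / 37 = 0.66

Verification: Binomial(37, 0.66) has E[X] = 24.42 ✓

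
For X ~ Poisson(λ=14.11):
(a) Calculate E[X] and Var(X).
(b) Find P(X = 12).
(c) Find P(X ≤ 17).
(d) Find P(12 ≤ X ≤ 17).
(a) E[X] = 14.1100, Var(X) = 14.1100
(b) P(X = 12) = 0.096848
(c) P(X ≤ 17) = 0.819268
(d) P(12 ≤ X ≤ 17) = 0.568398

We have X ~ Poisson(λ=14.11).

(a) Moments:
E[X] = 14.1100
Var(X) = 14.1100
σ = √Var(X) = 3.7563

(b) Point probability using PMF:
P(X = 12) = 0.096848

(c) Cumulative probability using CDF:
P(X ≤ 17) = F(17) = 0.819268

(d) Range probability:
P(12 ≤ X ≤ 17) = P(X ≤ 17) - P(X ≤ 11)
                   = F(17) - F(11)
                   = 0.819268 - 0.250870
                   = 0.568398

This means approximately 56.8% of outcomes fall in the interval [12, 17].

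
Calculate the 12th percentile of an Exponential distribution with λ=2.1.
0.0609

We have X ~ Exponential(λ=2.1).

We want to find x such that P(X ≤ x) = 0.12.

This is the 12th percentile, which means 12% of values fall below this point.

Using the inverse CDF (quantile function):
x = F⁻¹(0.12) = 0.0609

Verification: P(X ≤ 0.0609) = 0.12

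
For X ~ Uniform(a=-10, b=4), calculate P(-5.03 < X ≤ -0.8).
0.302143

We have X ~ Uniform(a=-10, b=4).

To find P(-5.03 < X ≤ -0.8), we use:
P(-5.03 < X ≤ -0.8) = P(X ≤ -0.8) - P(X ≤ -5.03)
                 = F(-0.8) - F(-5.03)
                 = 0.657143 - 0.355000
                 = 0.302143

So there's approximately a 30.2% chance that X falls in this range.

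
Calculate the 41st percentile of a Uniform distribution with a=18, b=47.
29.8900

We have X ~ Uniform(a=18, b=47).

We want to find x such that P(X ≤ x) = 0.41.

This is the 41st percentile, which means 41% of values fall below this point.

Using the inverse CDF (quantile function):
x = F⁻¹(0.41) = 29.8900

Verification: P(X ≤ 29.8900) = 0.41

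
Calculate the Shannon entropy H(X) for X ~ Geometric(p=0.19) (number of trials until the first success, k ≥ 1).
2.5591 nats

We have X ~ Geometric(p=0.19) (number of trials until the first success, k ≥ 1).

The Shannon entropy measures the uncertainty or information content of the distribution.

For a Geometric distribution with p=0.19 (number of trials until the first success, k ≥ 1):
H(X) = 2.5591 nats

(In bits, this would be 3.6920 bits.)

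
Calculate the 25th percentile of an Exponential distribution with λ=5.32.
0.0541

We have X ~ Exponential(λ=5.32).

We want to find x such that P(X ≤ x) = 0.25.

This is the 25th percentile, which means 25% of values fall below this point.

Using the inverse CDF (quantile function):
x = F⁻¹(0.25) = 0.0541

Verification: P(X ≤ 0.0541) = 0.25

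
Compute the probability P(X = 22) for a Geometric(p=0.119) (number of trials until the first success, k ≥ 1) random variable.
0.008318

We have X ~ Geometric(p=0.119) (number of trials until the first success, k ≥ 1).

For a Geometric distribution, the PMF gives us the probability of each outcome.

Using the PMF formula:
P(X = 22) = 0.008318

Rounded to 4 decimal places: 0.0083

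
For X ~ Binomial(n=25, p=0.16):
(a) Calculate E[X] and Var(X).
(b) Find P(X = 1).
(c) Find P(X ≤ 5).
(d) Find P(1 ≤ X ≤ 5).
(a) E[X] = 4.0000, Var(X) = 3.3600
(b) P(X = 1) = 0.060920
(c) P(X ≤ 5) = 0.799754
(d) P(1 ≤ X ≤ 5) = 0.786961

We have X ~ Binomial(n=25, p=0.16).

(a) Moments:
E[X] = 4.0000
Var(X) = 3.3600
σ = √Var(X) = 1.8330

(b) Point probability using PMF:
P(X = 1) = 0.060920

(c) Cumulative probability using CDF:
P(X ≤ 5) = F(5) = 0.799754

(d) Range probability:
P(1 ≤ X ≤ 5) = P(X ≤ 5) - P(X ≤ 0)
                   = F(5) - F(0)
                   = 0.799754 - 0.012793
                   = 0.786961

This means approximately 78.7% of outcomes fall in the interval [1, 5].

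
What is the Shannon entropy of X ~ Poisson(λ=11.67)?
2.6400 nats

We have X ~ Poisson(λ=11.67).

The Shannon entropy measures the uncertainty or information content of the distribution.

For a Poisson distribution with λ=11.67:
H(X) = 2.6400 nats

(In bits, this would be 3.8087 bits.)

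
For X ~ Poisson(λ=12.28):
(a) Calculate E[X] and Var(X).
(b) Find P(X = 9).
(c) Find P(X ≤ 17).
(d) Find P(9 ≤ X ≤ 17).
(a) E[X] = 12.2800, Var(X) = 12.2800
(b) P(X = 9) = 0.081262
(c) P(X ≤ 17) = 0.925670
(d) P(9 ≤ X ≤ 17) = 0.788146

We have X ~ Poisson(λ=12.28).

(a) Moments:
E[X] = 12.2800
Var(X) = 12.2800
σ = √Var(X) = 3.5043

(b) Point probability using PMF:
P(X = 9) = 0.081262

(c) Cumulative probability using CDF:
P(X ≤ 17) = F(17) = 0.925670

(d) Range probability:
P(9 ≤ X ≤ 17) = P(X ≤ 17) - P(X ≤ 8)
                   = F(17) - F(8)
                   = 0.925670 - 0.137524
                   = 0.788146

This means approximately 78.8% of outcomes fall in the interval [9, 17].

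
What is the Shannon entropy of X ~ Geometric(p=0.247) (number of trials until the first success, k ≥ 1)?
2.2632 nats

We have X ~ Geometric(p=0.247) (number of trials until the first success, k ≥ 1).

The Shannon entropy measures the uncertainty or information content of the distribution.

For a Geometric distribution with p=0.247 (number of trials until the first success, k ≥ 1):
H(X) = 2.2632 nats

(In bits, this would be 3.2651 bits.)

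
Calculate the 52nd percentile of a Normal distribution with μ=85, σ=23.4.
86.1736

We have X ~ Normal(μ=85, σ=23.4).

We want to find x such that P(X ≤ x) = 0.52.

This is the 52nd percentile, which means 52% of values fall below this point.

Using the inverse CDF (quantile function):
x = F⁻¹(0.52) = 86.1736

Verification: P(X ≤ 86.1736) = 0.52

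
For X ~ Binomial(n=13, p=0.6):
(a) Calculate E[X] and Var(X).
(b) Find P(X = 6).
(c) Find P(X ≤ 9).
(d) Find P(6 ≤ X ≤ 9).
(a) E[X] = 7.8000, Var(X) = 3.1200
(b) P(X = 6) = 0.131173
(c) P(X ≤ 9) = 0.831420
(d) P(6 ≤ X ≤ 9) = 0.733749

We have X ~ Binomial(n=13, p=0.6).

(a) Moments:
E[X] = 7.8000
Var(X) = 3.1200
σ = √Var(X) = 1.7664

(b) Point probability using PMF:
P(X = 6) = 0.131173

(c) Cumulative probability using CDF:
P(X ≤ 9) = F(9) = 0.831420

(d) Range probability:
P(6 ≤ X ≤ 9) = P(X ≤ 9) - P(X ≤ 5)
                   = F(9) - F(5)
                   = 0.831420 - 0.097671
                   = 0.733749

This means approximately 73.4% of outcomes fall in the interval [6, 9].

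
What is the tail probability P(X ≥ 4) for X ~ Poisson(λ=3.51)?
0.465524

We have X ~ Poisson(λ=3.51).

For discrete distributions, P(X ≥ 4) = 1 - P(X ≤ 3).

P(X ≤ 3) = 0.534476
P(X ≥ 4) = 1 - 0.534476 = 0.465524

So there's approximately a 46.6% chance that X is at least 4.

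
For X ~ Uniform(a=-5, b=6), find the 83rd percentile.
4.1300

We have X ~ Uniform(a=-5, b=6).

We want to find x such that P(X ≤ x) = 0.83.

This is the 83rd percentile, which means 83% of values fall below this point.

Using the inverse CDF (quantile function):
x = F⁻¹(0.83) = 4.1300

Verification: P(X ≤ 4.1300) = 0.83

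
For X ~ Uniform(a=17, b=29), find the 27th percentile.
20.2400

We have X ~ Uniform(a=17, b=29).

We want to find x such that P(X ≤ x) = 0.27.

This is the 27th percentile, which means 27% of values fall below this point.

Using the inverse CDF (quantile function):
x = F⁻¹(0.27) = 20.2400

Verification: P(X ≤ 20.2400) = 0.27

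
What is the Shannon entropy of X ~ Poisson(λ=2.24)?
1.7691 nats

We have X ~ Poisson(λ=2.24).

The Shannon entropy measures the uncertainty or information content of the distribution.

For a Poisson distribution with λ=2.24:
H(X) = 1.7691 nats

(In bits, this would be 2.5523 bits.)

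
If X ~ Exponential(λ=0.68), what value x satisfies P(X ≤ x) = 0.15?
0.2390

We have X ~ Exponential(λ=0.68).

We want to find x such that P(X ≤ x) = 0.15.

This is the 15th percentile, which means 15% of values fall below this point.

Using the inverse CDF (quantile function):
x = F⁻¹(0.15) = 0.2390

Verification: P(X ≤ 0.2390) = 0.15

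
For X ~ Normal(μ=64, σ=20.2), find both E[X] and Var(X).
E[X] = 64.0000, Var(X) = 408.0400

We have X ~ Normal(μ=64, σ=20.2).

For a Normal distribution with μ=64, σ=20.2:

Expected value:
E[X] = 64.0000

Variance:
Var(X) = 408.0400

Standard deviation:
σ = √Var(X) = 20.2000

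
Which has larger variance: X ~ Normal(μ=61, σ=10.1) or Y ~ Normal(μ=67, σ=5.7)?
X has larger variance (102.0100 > 32.4900)

Compute the variance for each distribution:

X ~ Normal(μ=61, σ=10.1):
Var(X) = 102.0100

Y ~ Normal(μ=67, σ=5.7):
Var(Y) = 32.4900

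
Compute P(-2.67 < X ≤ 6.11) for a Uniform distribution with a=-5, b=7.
0.731667

We have X ~ Uniform(a=-5, b=7).

To find P(-2.67 < X ≤ 6.11), we use:
P(-2.67 < X ≤ 6.11) = P(X ≤ 6.11) - P(X ≤ -2.67)
                 = F(6.11) - F(-2.67)
                 = 0.925833 - 0.194167
                 = 0.731667

So there's approximately a 73.2% chance that X falls in this range.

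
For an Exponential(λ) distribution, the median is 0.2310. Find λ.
λ = 3.0006

For X ~ Exponential(λ), the CDF is F(x) = 1 - e^(-λx).
The median m satisfies F(m) = 0.5:
1 - e^(-λm) = 0.5
e^(-λm) = 0.5
λm = ln(2)
m = ln(2) / λ

Given m = 0.2310:
λ = ln(2) / 0.2310 = 0.693147 / 0.2310 = 3.0006

Verification: ln(2) / 3.0006 = 0.2310 ✓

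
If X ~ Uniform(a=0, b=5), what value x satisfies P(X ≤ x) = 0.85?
4.2500

We have X ~ Uniform(a=0, b=5).

We want to find x such that P(X ≤ x) = 0.85.

This is the 85th percentile, which means 85% of values fall below this point.

Using the inverse CDF (quantile function):
x = F⁻¹(0.85) = 4.2500

Verification: P(X ≤ 4.2500) = 0.85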